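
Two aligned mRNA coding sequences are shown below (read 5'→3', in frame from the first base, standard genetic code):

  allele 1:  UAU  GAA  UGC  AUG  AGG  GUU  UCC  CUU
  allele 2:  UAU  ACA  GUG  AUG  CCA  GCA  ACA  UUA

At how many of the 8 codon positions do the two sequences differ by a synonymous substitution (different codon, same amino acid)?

Codon 1: UAU Tyr / UAU Tyr — identical.
Codon 2: GAA Glu / ACA Thr — nonsynonymous.
Codon 3: UGC Cys / GUG Val — nonsynonymous.
Codon 4: AUG Met / AUG Met — identical.
Codon 5: AGG Arg / CCA Pro — nonsynonymous.
Codon 6: GUU Val / GCA Ala — nonsynonymous.
Codon 7: UCC Ser / ACA Thr — nonsynonymous.
Codon 8: CUU Leu / UUA Leu — synonymous.
Synonymous differences: 1.

1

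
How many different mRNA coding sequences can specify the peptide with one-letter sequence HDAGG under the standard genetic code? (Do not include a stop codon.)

His: 2 codons.
Asp: 2 codons.
Ala: 4 codons.
Gly: 4 codons.
Gly: 4 codons.
2 × 2 × 4 × 4 × 4 = 256.

256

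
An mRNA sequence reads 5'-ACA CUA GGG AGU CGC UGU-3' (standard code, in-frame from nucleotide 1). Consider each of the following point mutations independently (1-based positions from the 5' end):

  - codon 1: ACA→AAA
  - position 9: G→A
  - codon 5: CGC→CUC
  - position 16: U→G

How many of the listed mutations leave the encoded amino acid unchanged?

1

Codon 1: ACA (Thr) → AAA (Lys) — missense.
Codon 3: GGG (Gly) → GGA (Gly) — synonymous.
Codon 5: CGC (Arg) → CUC (Leu) — missense.
Codon 6: UGU (Cys) → GGU (Gly) — missense.
Synonymous: 1 of 4.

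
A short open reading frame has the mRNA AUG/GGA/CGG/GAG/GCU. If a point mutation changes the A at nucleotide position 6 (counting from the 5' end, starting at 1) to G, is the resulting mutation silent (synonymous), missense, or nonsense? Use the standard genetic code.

silent

Position 6 falls in codon 2: GGA → Gly.
After the substitution the codon is GGG → Gly.
Both encode Gly, so the change is synonymous.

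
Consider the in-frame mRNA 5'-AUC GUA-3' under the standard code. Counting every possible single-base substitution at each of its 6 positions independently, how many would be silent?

Codon 1 (AUC, Ile): 2 synonymous substitutions.
Codon 2 (GUA, Val): 3 synonymous substitutions.
Total: 2 + 3 = 5.

5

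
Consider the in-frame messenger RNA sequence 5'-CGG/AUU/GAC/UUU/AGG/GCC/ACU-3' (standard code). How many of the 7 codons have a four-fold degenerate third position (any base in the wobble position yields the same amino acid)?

Codon 1 CGG (Arg): third position 4-fold.
Codon 2 AUU (Ile): third position 3-fold.
Codon 3 GAC (Asp): third position 2-fold.
Codon 4 UUU (Phe): third position 2-fold.
Codon 5 AGG (Arg): third position 2-fold.
Codon 6 GCC (Ala): third position 4-fold.
Codon 7 ACU (Thr): third position 4-fold.
Four-fold degenerate third positions: 3.

3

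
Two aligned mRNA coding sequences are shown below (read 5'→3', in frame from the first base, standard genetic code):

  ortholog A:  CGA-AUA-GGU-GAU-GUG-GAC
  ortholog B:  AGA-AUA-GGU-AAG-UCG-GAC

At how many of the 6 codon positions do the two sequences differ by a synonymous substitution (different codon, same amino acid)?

1

Codon 1: CGA Arg / AGA Arg — synonymous.
Codon 2: AUA Ile / AUA Ile — identical.
Codon 3: GGU Gly / GGU Gly — identical.
Codon 4: GAU Asp / AAG Lys — nonsynonymous.
Codon 5: GUG Val / UCG Ser — nonsynonymous.
Codon 6: GAC Asp / GAC Asp — identical.
Synonymous differences: 1.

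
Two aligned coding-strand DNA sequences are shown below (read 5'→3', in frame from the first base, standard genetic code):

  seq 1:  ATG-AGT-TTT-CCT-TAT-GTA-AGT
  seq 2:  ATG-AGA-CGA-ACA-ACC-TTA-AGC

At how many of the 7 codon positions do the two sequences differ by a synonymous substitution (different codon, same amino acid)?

1

Codon 1: ATG Met / ATG Met — identical.
Codon 2: AGT Ser / AGA Arg — nonsynonymous.
Codon 3: TTT Phe / CGA Arg — nonsynonymous.
Codon 4: CCT Pro / ACA Thr — nonsynonymous.
Codon 5: TAT Tyr / ACC Thr — nonsynonymous.
Codon 6: GTA Val / TTA Leu — nonsynonymous.
Codon 7: AGT Ser / AGC Ser — synonymous.
Synonymous differences: 1.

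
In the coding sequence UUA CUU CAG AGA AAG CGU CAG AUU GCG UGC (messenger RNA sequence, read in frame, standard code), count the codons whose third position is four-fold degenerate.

Codon 1 UUA (Leu): third position 2-fold.
Codon 2 CUU (Leu): third position 4-fold.
Codon 3 CAG (Gln): third position 2-fold.
Codon 4 AGA (Arg): third position 2-fold.
Codon 5 AAG (Lys): third position 2-fold.
Codon 6 CGU (Arg): third position 4-fold.
Codon 7 CAG (Gln): third position 2-fold.
Codon 8 AUU (Ile): third position 3-fold.
Codon 9 GCG (Ala): third position 4-fold.
Codon 10 UGC (Cys): third position 2-fold.
Four-fold degenerate third positions: 3.

3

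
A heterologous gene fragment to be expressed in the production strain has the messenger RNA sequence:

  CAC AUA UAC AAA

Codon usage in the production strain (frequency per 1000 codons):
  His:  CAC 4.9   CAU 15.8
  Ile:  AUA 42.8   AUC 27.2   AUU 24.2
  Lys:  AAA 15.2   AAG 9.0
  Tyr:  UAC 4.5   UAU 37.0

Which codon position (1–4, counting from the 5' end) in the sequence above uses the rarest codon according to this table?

3

Codon 1 CAC (His): 4.9 per 1000.
Codon 2 AUA (Ile): 42.8 per 1000.
Codon 3 UAC (Tyr): 4.5 per 1000.
Codon 4 AAA (Lys): 15.2 per 1000.
Lowest frequency is 4.5 at codon 3.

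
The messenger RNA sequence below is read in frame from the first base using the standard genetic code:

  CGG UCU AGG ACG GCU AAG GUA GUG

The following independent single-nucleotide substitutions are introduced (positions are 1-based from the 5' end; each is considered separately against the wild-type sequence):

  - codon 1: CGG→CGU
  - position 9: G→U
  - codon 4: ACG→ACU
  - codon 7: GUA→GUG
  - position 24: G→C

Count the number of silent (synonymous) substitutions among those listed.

Codon 1: CGG (Arg) → CGU (Arg) — synonymous.
Codon 3: AGG (Arg) → AGU (Ser) — missense.
Codon 4: ACG (Thr) → ACU (Thr) — synonymous.
Codon 7: GUA (Val) → GUG (Val) — synonymous.
Codon 8: GUG (Val) → GUC (Val) — synonymous.
Synonymous: 4 of 5.

4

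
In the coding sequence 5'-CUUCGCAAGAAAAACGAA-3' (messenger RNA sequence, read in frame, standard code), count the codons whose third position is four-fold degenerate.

Codon 1 CUU (Leu): third position 4-fold.
Codon 2 CGC (Arg): third position 4-fold.
Codon 3 AAG (Lys): third position 2-fold.
Codon 4 AAA (Lys): third position 2-fold.
Codon 5 AAC (Asn): third position 2-fold.
Codon 6 GAA (Glu): third position 2-fold.
Four-fold degenerate third positions: 2.

2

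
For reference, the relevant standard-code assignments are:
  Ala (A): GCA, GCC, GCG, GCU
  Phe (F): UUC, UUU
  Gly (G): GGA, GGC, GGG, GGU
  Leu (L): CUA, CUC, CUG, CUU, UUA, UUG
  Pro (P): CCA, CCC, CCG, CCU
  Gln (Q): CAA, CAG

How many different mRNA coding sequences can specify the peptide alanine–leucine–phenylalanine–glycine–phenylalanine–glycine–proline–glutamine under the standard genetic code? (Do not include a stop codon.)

Ala: 4 codons.
Leu: 6 codons.
Phe: 2 codons.
Gly: 4 codons.
Phe: 2 codons.
Gly: 4 codons.
Pro: 4 codons.
Gln: 2 codons.
4 × 6 × 2 × 4 × 2 × 4 × 4 × 2 = 12288.

12288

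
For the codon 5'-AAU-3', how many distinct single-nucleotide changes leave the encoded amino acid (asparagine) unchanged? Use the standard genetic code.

1

Position 1: none → 0 synonymous.
Position 2: none → 0 synonymous.
Position 3: AAC → 1 synonymous.
Total: 0 + 0 + 1 = 1.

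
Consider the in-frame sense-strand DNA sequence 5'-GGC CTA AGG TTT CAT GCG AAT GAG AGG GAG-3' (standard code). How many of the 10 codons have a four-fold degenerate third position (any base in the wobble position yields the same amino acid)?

3

Codon 1 GGC (Gly): third position 4-fold.
Codon 2 CTA (Leu): third position 4-fold.
Codon 3 AGG (Arg): third position 2-fold.
Codon 4 TTT (Phe): third position 2-fold.
Codon 5 CAT (His): third position 2-fold.
Codon 6 GCG (Ala): third position 4-fold.
Codon 7 AAT (Asn): third position 2-fold.
Codon 8 GAG (Glu): third position 2-fold.
Codon 9 AGG (Arg): third position 2-fold.
Codon 10 GAG (Glu): third position 2-fold.
Four-fold degenerate third positions: 3.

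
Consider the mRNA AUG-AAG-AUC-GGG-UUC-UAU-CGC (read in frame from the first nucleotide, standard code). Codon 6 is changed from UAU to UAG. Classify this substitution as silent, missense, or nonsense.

nonsense

Position 18 falls in codon 6: UAU → Tyr.
After the substitution the codon is UAG → Stop.
The new codon is a stop codon, so this is a nonsense mutation.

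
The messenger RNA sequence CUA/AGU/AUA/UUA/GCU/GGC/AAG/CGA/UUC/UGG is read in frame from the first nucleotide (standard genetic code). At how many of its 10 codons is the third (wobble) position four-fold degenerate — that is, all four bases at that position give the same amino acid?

Codon 1 CUA (Leu): third position 4-fold.
Codon 2 AGU (Ser): third position 2-fold.
Codon 3 AUA (Ile): third position 3-fold.
Codon 4 UUA (Leu): third position 2-fold.
Codon 5 GCU (Ala): third position 4-fold.
Codon 6 GGC (Gly): third position 4-fold.
Codon 7 AAG (Lys): third position 2-fold.
Codon 8 CGA (Arg): third position 4-fold.
Codon 9 UUC (Phe): third position 2-fold.
Codon 10 UGG (Trp): third position 1-fold.
Four-fold degenerate third positions: 4.

4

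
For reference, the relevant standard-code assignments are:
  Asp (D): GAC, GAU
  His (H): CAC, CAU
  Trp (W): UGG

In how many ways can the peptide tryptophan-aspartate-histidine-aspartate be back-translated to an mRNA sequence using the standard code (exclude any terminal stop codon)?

8

Trp: 1 codon.
Asp: 2 codons.
His: 2 codons.
Asp: 2 codons.
1 × 2 × 2 × 2 = 8.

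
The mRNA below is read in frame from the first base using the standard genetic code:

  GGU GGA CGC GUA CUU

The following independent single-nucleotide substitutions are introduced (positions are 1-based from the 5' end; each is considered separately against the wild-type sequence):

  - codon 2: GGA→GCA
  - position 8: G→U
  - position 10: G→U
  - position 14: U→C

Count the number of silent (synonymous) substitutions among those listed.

0

Codon 2: GGA (Gly) → GCA (Ala) — missense.
Codon 3: CGC (Arg) → CUC (Leu) — missense.
Codon 4: GUA (Val) → UUA (Leu) — missense.
Codon 5: CUU (Leu) → CCU (Pro) — missense.
Synonymous: 0 of 4.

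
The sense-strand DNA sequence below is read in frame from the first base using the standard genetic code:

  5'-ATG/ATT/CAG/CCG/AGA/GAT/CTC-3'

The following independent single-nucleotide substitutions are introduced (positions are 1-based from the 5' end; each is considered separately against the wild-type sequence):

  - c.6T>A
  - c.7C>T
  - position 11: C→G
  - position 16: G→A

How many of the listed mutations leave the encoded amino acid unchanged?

Codon 2: ATT (Ile) → ATA (Ile) — synonymous.
Codon 3: CAG (Gln) → TAG (Stop) — nonsense.
Codon 4: CCG (Pro) → CGG (Arg) — missense.
Codon 6: GAT (Asp) → AAT (Asn) — missense.
Synonymous: 1 of 4.

1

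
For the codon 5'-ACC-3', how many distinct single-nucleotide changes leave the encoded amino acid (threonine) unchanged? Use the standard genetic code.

3

Position 1: none → 0 synonymous.
Position 2: none → 0 synonymous.
Position 3: ACU, ACA, ACG → 3 synonymous.
Total: 0 + 0 + 3 = 3.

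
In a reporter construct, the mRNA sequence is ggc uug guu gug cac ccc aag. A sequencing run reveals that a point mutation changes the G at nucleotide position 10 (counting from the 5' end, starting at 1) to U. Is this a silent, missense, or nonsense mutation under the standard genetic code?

missense

Position 10 falls in codon 4: GUG → Val.
After the substitution the codon is UUG → Leu.
Val ≠ Leu, so this is a missense mutation.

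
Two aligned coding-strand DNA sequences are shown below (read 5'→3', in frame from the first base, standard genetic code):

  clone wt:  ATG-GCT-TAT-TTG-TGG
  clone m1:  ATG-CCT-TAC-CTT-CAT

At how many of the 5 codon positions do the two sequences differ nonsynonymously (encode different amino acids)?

2

Codon 1: ATG Met / ATG Met — identical.
Codon 2: GCT Ala / CCT Pro — nonsynonymous.
Codon 3: TAT Tyr / TAC Tyr — synonymous.
Codon 4: TTG Leu / CTT Leu — synonymous.
Codon 5: TGG Trp / CAT His — nonsynonymous.
Nonsynonymous differences: 2.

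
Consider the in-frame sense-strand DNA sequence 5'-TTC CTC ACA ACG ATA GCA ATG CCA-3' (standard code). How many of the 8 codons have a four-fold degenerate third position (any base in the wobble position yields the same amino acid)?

5

Codon 1 TTC (Phe): third position 2-fold.
Codon 2 CTC (Leu): third position 4-fold.
Codon 3 ACA (Thr): third position 4-fold.
Codon 4 ACG (Thr): third position 4-fold.
Codon 5 ATA (Ile): third position 3-fold.
Codon 6 GCA (Ala): third position 4-fold.
Codon 7 ATG (Met): third position 1-fold.
Codon 8 CCA (Pro): third position 4-fold.
Four-fold degenerate third positions: 5.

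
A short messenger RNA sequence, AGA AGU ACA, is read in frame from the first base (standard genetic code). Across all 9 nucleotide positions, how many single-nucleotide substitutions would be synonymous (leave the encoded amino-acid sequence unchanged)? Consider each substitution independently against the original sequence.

Codon 1 (AGA, Arg): 2 synonymous substitutions.
Codon 2 (AGU, Ser): 1 synonymous substitution.
Codon 3 (ACA, Thr): 3 synonymous substitutions.
Total: 2 + 1 + 3 = 6.

6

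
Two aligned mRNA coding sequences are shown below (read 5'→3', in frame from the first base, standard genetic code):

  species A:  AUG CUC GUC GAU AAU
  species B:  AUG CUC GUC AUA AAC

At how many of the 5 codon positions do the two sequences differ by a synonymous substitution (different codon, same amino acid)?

1

Codon 1: AUG Met / AUG Met — identical.
Codon 2: CUC Leu / CUC Leu — identical.
Codon 3: GUC Val / GUC Val — identical.
Codon 4: GAU Asp / AUA Ile — nonsynonymous.
Codon 5: AAU Asn / AAC Asn — synonymous.
Synonymous differences: 1.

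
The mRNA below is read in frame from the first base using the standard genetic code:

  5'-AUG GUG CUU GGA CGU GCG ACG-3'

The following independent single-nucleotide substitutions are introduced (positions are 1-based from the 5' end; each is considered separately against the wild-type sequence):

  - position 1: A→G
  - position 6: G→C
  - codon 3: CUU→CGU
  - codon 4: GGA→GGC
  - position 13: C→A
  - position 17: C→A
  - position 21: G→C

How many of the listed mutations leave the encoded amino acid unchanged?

Codon 1: AUG (Met) → GUG (Val) — missense.
Codon 2: GUG (Val) → GUC (Val) — synonymous.
Codon 3: CUU (Leu) → CGU (Arg) — missense.
Codon 4: GGA (Gly) → GGC (Gly) — synonymous.
Codon 5: CGU (Arg) → AGU (Ser) — missense.
Codon 6: GCG (Ala) → GAG (Glu) — missense.
Codon 7: ACG (Thr) → ACC (Thr) — synonymous.
Synonymous: 3 of 7.

3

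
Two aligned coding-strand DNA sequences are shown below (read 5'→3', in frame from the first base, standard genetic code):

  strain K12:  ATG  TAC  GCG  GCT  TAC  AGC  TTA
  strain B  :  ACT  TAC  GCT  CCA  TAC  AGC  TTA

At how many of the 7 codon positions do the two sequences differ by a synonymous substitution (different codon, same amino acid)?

1

Codon 1: ATG Met / ACT Thr — nonsynonymous.
Codon 2: TAC Tyr / TAC Tyr — identical.
Codon 3: GCG Ala / GCT Ala — synonymous.
Codon 4: GCT Ala / CCA Pro — nonsynonymous.
Codon 5: TAC Tyr / TAC Tyr — identical.
Codon 6: AGC Ser / AGC Ser — identical.
Codon 7: TTA Leu / TTA Leu — identical.
Synonymous differences: 1.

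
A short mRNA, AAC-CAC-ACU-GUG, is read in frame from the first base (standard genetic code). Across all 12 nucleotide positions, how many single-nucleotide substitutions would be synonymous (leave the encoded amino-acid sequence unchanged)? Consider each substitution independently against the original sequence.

8

Codon 1 (AAC, Asn): 1 synonymous substitution.
Codon 2 (CAC, His): 1 synonymous substitution.
Codon 3 (ACU, Thr): 3 synonymous substitutions.
Codon 4 (GUG, Val): 3 synonymous substitutions.
Total: 1 + 1 + 3 + 3 = 8.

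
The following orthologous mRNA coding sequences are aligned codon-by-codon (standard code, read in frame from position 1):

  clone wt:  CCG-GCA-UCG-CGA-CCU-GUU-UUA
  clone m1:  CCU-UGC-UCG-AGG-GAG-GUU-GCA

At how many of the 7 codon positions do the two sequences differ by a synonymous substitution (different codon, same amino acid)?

Codon 1: CCG Pro / CCU Pro — synonymous.
Codon 2: GCA Ala / UGC Cys — nonsynonymous.
Codon 3: UCG Ser / UCG Ser — identical.
Codon 4: CGA Arg / AGG Arg — synonymous.
Codon 5: CCU Pro / GAG Glu — nonsynonymous.
Codon 6: GUU Val / GUU Val — identical.
Codon 7: UUA Leu / GCA Ala — nonsynonymous.
Synonymous differences: 2.

2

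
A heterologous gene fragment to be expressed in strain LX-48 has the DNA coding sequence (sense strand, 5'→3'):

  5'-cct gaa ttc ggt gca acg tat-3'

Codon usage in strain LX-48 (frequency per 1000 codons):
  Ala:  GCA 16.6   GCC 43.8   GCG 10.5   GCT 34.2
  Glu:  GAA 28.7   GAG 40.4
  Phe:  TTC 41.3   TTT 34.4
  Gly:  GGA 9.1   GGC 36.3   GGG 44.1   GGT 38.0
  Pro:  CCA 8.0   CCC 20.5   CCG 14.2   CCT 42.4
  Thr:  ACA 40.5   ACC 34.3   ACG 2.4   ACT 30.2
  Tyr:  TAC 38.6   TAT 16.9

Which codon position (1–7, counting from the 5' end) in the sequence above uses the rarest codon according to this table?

Codon 1 CCT (Pro): 42.4 per 1000.
Codon 2 GAA (Glu): 28.7 per 1000.
Codon 3 TTC (Phe): 41.3 per 1000.
Codon 4 GGT (Gly): 38.0 per 1000.
Codon 5 GCA (Ala): 16.6 per 1000.
Codon 6 ACG (Thr): 2.4 per 1000.
Codon 7 TAT (Tyr): 16.9 per 1000.
Lowest frequency is 2.4 at codon 6.

6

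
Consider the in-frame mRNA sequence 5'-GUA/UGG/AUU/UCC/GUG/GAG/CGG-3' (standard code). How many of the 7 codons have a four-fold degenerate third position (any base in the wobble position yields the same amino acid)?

4

Codon 1 GUA (Val): third position 4-fold.
Codon 2 UGG (Trp): third position 1-fold.
Codon 3 AUU (Ile): third position 3-fold.
Codon 4 UCC (Ser): third position 4-fold.
Codon 5 GUG (Val): third position 4-fold.
Codon 6 GAG (Glu): third position 2-fold.
Codon 7 CGG (Arg): third position 4-fold.
Four-fold degenerate third positions: 4.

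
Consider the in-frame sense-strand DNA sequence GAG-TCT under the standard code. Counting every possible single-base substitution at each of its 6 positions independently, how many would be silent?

4

Codon 1 (GAG, Glu): 1 synonymous substitution.
Codon 2 (TCT, Ser): 3 synonymous substitutions.
Total: 1 + 3 = 4.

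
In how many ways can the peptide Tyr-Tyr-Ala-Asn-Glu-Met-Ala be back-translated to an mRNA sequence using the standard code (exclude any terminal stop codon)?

256

Tyr: 2 codons.
Tyr: 2 codons.
Ala: 4 codons.
Asn: 2 codons.
Glu: 2 codons.
Met: 1 codon.
Ala: 4 codons.
2 × 2 × 4 × 2 × 2 × 1 × 4 = 256.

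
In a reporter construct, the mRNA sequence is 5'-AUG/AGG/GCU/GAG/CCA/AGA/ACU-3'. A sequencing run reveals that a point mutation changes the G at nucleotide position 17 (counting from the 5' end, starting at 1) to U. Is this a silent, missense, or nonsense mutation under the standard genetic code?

missense

Position 17 falls in codon 6: AGA → Arg.
After the substitution the codon is AUA → Ile.
Arg ≠ Ile, so this is a missense mutation.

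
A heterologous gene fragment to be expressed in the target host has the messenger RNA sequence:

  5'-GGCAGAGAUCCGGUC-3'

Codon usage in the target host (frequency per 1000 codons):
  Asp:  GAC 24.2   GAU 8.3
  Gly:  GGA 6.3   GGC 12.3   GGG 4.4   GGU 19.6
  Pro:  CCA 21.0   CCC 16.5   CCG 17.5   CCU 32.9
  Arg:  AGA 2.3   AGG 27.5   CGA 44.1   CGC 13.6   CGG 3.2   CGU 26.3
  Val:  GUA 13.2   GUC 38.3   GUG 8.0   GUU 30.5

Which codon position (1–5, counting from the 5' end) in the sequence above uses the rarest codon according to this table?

Codon 1 GGC (Gly): 12.3 per 1000.
Codon 2 AGA (Arg): 2.3 per 1000.
Codon 3 GAU (Asp): 8.3 per 1000.
Codon 4 CCG (Pro): 17.5 per 1000.
Codon 5 GUC (Val): 38.3 per 1000.
Lowest frequency is 2.3 at codon 2.

2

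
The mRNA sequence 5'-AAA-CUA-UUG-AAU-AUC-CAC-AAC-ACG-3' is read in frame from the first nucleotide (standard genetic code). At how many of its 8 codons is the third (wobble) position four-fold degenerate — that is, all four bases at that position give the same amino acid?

Codon 1 AAA (Lys): third position 2-fold.
Codon 2 CUA (Leu): third position 4-fold.
Codon 3 UUG (Leu): third position 2-fold.
Codon 4 AAU (Asn): third position 2-fold.
Codon 5 AUC (Ile): third position 3-fold.
Codon 6 CAC (His): third position 2-fold.
Codon 7 AAC (Asn): third position 2-fold.
Codon 8 ACG (Thr): third position 4-fold.
Four-fold degenerate third positions: 2.

2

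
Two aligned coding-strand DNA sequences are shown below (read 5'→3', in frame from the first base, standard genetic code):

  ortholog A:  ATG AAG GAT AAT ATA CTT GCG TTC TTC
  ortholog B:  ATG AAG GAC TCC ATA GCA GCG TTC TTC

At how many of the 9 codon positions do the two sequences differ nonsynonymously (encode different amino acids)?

Codon 1: ATG Met / ATG Met — identical.
Codon 2: AAG Lys / AAG Lys — identical.
Codon 3: GAT Asp / GAC Asp — synonymous.
Codon 4: AAT Asn / TCC Ser — nonsynonymous.
Codon 5: ATA Ile / ATA Ile — identical.
Codon 6: CTT Leu / GCA Ala — nonsynonymous.
Codon 7: GCG Ala / GCG Ala — identical.
Codon 8: TTC Phe / TTC Phe — identical.
Codon 9: TTC Phe / TTC Phe — identical.
Nonsynonymous differences: 2.

2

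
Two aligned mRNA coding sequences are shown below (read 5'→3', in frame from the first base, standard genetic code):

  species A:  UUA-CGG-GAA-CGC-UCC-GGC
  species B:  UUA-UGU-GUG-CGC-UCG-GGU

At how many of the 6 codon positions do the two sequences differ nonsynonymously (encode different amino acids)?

Codon 1: UUA Leu / UUA Leu — identical.
Codon 2: CGG Arg / UGU Cys — nonsynonymous.
Codon 3: GAA Glu / GUG Val — nonsynonymous.
Codon 4: CGC Arg / CGC Arg — identical.
Codon 5: UCC Ser / UCG Ser — synonymous.
Codon 6: GGC Gly / GGU Gly — synonymous.
Nonsynonymous differences: 2.

2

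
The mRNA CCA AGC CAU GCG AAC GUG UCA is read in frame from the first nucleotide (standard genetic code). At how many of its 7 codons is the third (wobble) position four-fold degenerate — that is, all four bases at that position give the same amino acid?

4

Codon 1 CCA (Pro): third position 4-fold.
Codon 2 AGC (Ser): third position 2-fold.
Codon 3 CAU (His): third position 2-fold.
Codon 4 GCG (Ala): third position 4-fold.
Codon 5 AAC (Asn): third position 2-fold.
Codon 6 GUG (Val): third position 4-fold.
Codon 7 UCA (Ser): third position 4-fold.
Four-fold degenerate third positions: 4.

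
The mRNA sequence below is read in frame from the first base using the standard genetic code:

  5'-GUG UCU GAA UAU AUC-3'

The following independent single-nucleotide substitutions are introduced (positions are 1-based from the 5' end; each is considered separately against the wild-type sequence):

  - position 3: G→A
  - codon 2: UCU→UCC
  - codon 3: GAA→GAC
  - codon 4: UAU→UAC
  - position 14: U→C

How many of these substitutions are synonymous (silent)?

Codon 1: GUG (Val) → GUA (Val) — synonymous.
Codon 2: UCU (Ser) → UCC (Ser) — synonymous.
Codon 3: GAA (Glu) → GAC (Asp) — missense.
Codon 4: UAU (Tyr) → UAC (Tyr) — synonymous.
Codon 5: AUC (Ile) → ACC (Thr) — missense.
Synonymous: 3 of 5.

3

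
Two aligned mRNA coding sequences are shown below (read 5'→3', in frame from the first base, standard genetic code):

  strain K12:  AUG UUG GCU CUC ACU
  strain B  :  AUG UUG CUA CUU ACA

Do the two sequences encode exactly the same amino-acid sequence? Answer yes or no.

no

Codon 1: AUG Met / AUG Met — identical.
Codon 2: UUG Leu / UUG Leu — identical.
Codon 3: GCU Ala / CUA Leu — nonsynonymous.
Codon 4: CUC Leu / CUU Leu — synonymous.
Codon 5: ACU Thr / ACA Thr — synonymous.
Nonsynonymous differences: 1 → different protein.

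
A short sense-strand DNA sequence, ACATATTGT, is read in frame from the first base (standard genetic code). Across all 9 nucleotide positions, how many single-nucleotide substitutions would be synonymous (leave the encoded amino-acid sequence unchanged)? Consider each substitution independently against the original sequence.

5

Codon 1 (ACA, Thr): 3 synonymous substitutions.
Codon 2 (TAT, Tyr): 1 synonymous substitution.
Codon 3 (TGT, Cys): 1 synonymous substitution.
Total: 3 + 1 + 1 = 5.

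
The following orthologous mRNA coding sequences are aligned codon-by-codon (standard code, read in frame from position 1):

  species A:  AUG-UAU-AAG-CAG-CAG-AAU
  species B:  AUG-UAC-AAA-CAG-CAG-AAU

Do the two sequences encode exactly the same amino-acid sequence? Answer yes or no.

yes

Codon 1: AUG Met / AUG Met — identical.
Codon 2: UAU Tyr / UAC Tyr — synonymous.
Codon 3: AAG Lys / AAA Lys — synonymous.
Codon 4: CAG Gln / CAG Gln — identical.
Codon 5: CAG Gln / CAG Gln — identical.
Codon 6: AAU Asn / AAU Asn — identical.
Nonsynonymous differences: 0 → same protein.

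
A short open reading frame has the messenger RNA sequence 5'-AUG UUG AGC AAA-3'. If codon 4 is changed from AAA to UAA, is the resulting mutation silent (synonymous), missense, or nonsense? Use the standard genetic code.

Position 10 falls in codon 4: AAA → Lys.
After the substitution the codon is UAA → Stop.
The new codon is a stop codon, so this is a nonsense mutation.

nonsense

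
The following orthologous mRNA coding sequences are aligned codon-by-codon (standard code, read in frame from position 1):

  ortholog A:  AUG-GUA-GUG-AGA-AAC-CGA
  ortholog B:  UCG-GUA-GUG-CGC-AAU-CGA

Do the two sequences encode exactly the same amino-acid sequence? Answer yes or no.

no

Codon 1: AUG Met / UCG Ser — nonsynonymous.
Codon 2: GUA Val / GUA Val — identical.
Codon 3: GUG Val / GUG Val — identical.
Codon 4: AGA Arg / CGC Arg — synonymous.
Codon 5: AAC Asn / AAU Asn — synonymous.
Codon 6: CGA Arg / CGA Arg — identical.
Nonsynonymous differences: 1 → different protein.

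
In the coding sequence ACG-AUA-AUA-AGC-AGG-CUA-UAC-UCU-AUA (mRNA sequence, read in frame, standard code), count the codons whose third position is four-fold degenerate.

3

Codon 1 ACG (Thr): third position 4-fold.
Codon 2 AUA (Ile): third position 3-fold.
Codon 3 AUA (Ile): third position 3-fold.
Codon 4 AGC (Ser): third position 2-fold.
Codon 5 AGG (Arg): third position 2-fold.
Codon 6 CUA (Leu): third position 4-fold.
Codon 7 UAC (Tyr): third position 2-fold.
Codon 8 UCU (Ser): third position 4-fold.
Codon 9 AUA (Ile): third position 3-fold.
Four-fold degenerate third positions: 3.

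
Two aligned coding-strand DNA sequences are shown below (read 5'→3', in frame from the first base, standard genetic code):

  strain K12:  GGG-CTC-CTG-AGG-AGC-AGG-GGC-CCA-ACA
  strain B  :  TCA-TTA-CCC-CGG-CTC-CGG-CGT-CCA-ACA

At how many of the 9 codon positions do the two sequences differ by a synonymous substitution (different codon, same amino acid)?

3

Codon 1: GGG Gly / TCA Ser — nonsynonymous.
Codon 2: CTC Leu / TTA Leu — synonymous.
Codon 3: CTG Leu / CCC Pro — nonsynonymous.
Codon 4: AGG Arg / CGG Arg — synonymous.
Codon 5: AGC Ser / CTC Leu — nonsynonymous.
Codon 6: AGG Arg / CGG Arg — synonymous.
Codon 7: GGC Gly / CGT Arg — nonsynonymous.
Codon 8: CCA Pro / CCA Pro — identical.
Codon 9: ACA Thr / ACA Thr — identical.
Synonymous differences: 3.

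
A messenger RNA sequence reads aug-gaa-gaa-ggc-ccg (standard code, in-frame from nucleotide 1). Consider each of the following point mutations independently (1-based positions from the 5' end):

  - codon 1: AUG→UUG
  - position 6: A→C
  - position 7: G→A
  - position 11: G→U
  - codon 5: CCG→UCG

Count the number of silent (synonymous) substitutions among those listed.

Codon 1: AUG (Met) → UUG (Leu) — missense.
Codon 2: GAA (Glu) → GAC (Asp) — missense.
Codon 3: GAA (Glu) → AAA (Lys) — missense.
Codon 4: GGC (Gly) → GUC (Val) — missense.
Codon 5: CCG (Pro) → UCG (Ser) — missense.
Synonymous: 0 of 5.

0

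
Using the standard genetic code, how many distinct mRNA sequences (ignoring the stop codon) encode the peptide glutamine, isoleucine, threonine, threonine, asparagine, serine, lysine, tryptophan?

2304

Gln: 2 codons.
Ile: 3 codons.
Thr: 4 codons.
Thr: 4 codons.
Asn: 2 codons.
Ser: 6 codons.
Lys: 2 codons.
Trp: 1 codon.
2 × 3 × 4 × 4 × 2 × 6 × 2 × 1 = 2304.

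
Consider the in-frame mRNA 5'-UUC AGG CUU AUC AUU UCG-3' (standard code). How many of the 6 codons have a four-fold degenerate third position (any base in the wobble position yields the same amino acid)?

2

Codon 1 UUC (Phe): third position 2-fold.
Codon 2 AGG (Arg): third position 2-fold.
Codon 3 CUU (Leu): third position 4-fold.
Codon 4 AUC (Ile): third position 3-fold.
Codon 5 AUU (Ile): third position 3-fold.
Codon 6 UCG (Ser): third position 4-fold.
Four-fold degenerate third positions: 2.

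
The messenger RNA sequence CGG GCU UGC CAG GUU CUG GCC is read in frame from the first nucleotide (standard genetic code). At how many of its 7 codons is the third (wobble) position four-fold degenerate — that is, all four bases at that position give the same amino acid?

5

Codon 1 CGG (Arg): third position 4-fold.
Codon 2 GCU (Ala): third position 4-fold.
Codon 3 UGC (Cys): third position 2-fold.
Codon 4 CAG (Gln): third position 2-fold.
Codon 5 GUU (Val): third position 4-fold.
Codon 6 CUG (Leu): third position 4-fold.
Codon 7 GCC (Ala): third position 4-fold.
Four-fold degenerate third positions: 5.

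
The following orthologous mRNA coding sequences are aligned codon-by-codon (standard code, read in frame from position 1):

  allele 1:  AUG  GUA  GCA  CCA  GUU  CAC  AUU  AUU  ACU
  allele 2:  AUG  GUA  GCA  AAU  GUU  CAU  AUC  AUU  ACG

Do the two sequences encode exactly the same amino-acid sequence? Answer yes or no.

no

Codon 1: AUG Met / AUG Met — identical.
Codon 2: GUA Val / GUA Val — identical.
Codon 3: GCA Ala / GCA Ala — identical.
Codon 4: CCA Pro / AAU Asn — nonsynonymous.
Codon 5: GUU Val / GUU Val — identical.
Codon 6: CAC His / CAU His — synonymous.
Codon 7: AUU Ile / AUC Ile — synonymous.
Codon 8: AUU Ile / AUU Ile — identical.
Codon 9: ACU Thr / ACG Thr — synonymous.
Nonsynonymous differences: 1 → different protein.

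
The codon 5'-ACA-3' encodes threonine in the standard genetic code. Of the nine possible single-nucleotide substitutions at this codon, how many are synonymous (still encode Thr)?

3

Position 1: none → 0 synonymous.
Position 2: none → 0 synonymous.
Position 3: ACU, ACC, ACG → 3 synonymous.
Total: 0 + 0 + 3 = 3.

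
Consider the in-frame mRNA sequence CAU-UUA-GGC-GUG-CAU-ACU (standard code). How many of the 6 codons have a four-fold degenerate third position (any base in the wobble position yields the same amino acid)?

Codon 1 CAU (His): third position 2-fold.
Codon 2 UUA (Leu): third position 2-fold.
Codon 3 GGC (Gly): third position 4-fold.
Codon 4 GUG (Val): third position 4-fold.
Codon 5 CAU (His): third position 2-fold.
Codon 6 ACU (Thr): third position 4-fold.
Four-fold degenerate third positions: 3.

3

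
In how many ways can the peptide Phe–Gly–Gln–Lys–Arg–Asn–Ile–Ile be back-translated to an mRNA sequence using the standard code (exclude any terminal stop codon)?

Phe: 2 codons.
Gly: 4 codons.
Gln: 2 codons.
Lys: 2 codons.
Arg: 6 codons.
Asn: 2 codons.
Ile: 3 codons.
Ile: 3 codons.
2 × 4 × 2 × 2 × 6 × 2 × 3 × 3 = 3456.

3456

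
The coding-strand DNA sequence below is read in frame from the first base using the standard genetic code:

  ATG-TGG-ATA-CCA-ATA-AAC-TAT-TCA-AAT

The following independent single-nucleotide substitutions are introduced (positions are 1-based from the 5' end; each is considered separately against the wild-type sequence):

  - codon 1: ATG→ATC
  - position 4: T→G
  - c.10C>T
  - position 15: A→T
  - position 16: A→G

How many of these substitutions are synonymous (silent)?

Codon 1: ATG (Met) → ATC (Ile) — missense.
Codon 2: TGG (Trp) → GGG (Gly) — missense.
Codon 4: CCA (Pro) → TCA (Ser) — missense.
Codon 5: ATA (Ile) → ATT (Ile) — synonymous.
Codon 6: AAC (Asn) → GAC (Asp) — missense.
Synonymous: 1 of 5.

1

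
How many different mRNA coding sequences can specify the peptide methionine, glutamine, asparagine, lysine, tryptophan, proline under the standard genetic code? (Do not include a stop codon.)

Met: 1 codon.
Gln: 2 codons.
Asn: 2 codons.
Lys: 2 codons.
Trp: 1 codon.
Pro: 4 codons.
1 × 2 × 2 × 2 × 1 × 4 = 32.

32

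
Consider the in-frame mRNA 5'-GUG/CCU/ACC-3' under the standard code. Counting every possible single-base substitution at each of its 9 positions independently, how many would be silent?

Codon 1 (GUG, Val): 3 synonymous substitutions.
Codon 2 (CCU, Pro): 3 synonymous substitutions.
Codon 3 (ACC, Thr): 3 synonymous substitutions.
Total: 3 + 3 + 3 = 9.

9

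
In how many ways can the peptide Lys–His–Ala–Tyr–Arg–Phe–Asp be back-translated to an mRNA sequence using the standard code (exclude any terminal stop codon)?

Lys: 2 codons.
His: 2 codons.
Ala: 4 codons.
Tyr: 2 codons.
Arg: 6 codons.
Phe: 2 codons.
Asp: 2 codons.
2 × 2 × 4 × 2 × 6 × 2 × 2 = 768.

768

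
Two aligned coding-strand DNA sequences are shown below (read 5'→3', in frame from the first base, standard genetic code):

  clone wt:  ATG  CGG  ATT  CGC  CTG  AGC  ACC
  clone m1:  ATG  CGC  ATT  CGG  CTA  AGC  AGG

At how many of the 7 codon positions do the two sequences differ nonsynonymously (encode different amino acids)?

1

Codon 1: ATG Met / ATG Met — identical.
Codon 2: CGG Arg / CGC Arg — synonymous.
Codon 3: ATT Ile / ATT Ile — identical.
Codon 4: CGC Arg / CGG Arg — synonymous.
Codon 5: CTG Leu / CTA Leu — synonymous.
Codon 6: AGC Ser / AGC Ser — identical.
Codon 7: ACC Thr / AGG Arg — nonsynonymous.
Nonsynonymous differences: 1.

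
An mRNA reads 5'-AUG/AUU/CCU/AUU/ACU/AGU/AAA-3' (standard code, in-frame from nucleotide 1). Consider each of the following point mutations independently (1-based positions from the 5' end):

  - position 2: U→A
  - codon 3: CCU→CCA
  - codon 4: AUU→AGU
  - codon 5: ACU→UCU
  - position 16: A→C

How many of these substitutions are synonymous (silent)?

Codon 1: AUG (Met) → AAG (Lys) — missense.
Codon 3: CCU (Pro) → CCA (Pro) — synonymous.
Codon 4: AUU (Ile) → AGU (Ser) — missense.
Codon 5: ACU (Thr) → UCU (Ser) — missense.
Codon 6: AGU (Ser) → CGU (Arg) — missense.
Synonymous: 1 of 5.

1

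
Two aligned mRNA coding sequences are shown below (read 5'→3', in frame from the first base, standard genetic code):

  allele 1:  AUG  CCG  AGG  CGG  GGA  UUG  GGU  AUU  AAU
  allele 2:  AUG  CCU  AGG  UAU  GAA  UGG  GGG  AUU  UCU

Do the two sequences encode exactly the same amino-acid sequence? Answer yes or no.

no

Codon 1: AUG Met / AUG Met — identical.
Codon 2: CCG Pro / CCU Pro — synonymous.
Codon 3: AGG Arg / AGG Arg — identical.
Codon 4: CGG Arg / UAU Tyr — nonsynonymous.
Codon 5: GGA Gly / GAA Glu — nonsynonymous.
Codon 6: UUG Leu / UGG Trp — nonsynonymous.
Codon 7: GGU Gly / GGG Gly — synonymous.
Codon 8: AUU Ile / AUU Ile — identical.
Codon 9: AAU Asn / UCU Ser — nonsynonymous.
Nonsynonymous differences: 4 → different protein.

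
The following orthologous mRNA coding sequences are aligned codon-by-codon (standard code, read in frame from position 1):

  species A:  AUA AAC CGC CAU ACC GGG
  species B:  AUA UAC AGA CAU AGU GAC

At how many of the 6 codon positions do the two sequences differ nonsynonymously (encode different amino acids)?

3

Codon 1: AUA Ile / AUA Ile — identical.
Codon 2: AAC Asn / UAC Tyr — nonsynonymous.
Codon 3: CGC Arg / AGA Arg — synonymous.
Codon 4: CAU His / CAU His — identical.
Codon 5: ACC Thr / AGU Ser — nonsynonymous.
Codon 6: GGG Gly / GAC Asp — nonsynonymous.
Nonsynonymous differences: 3.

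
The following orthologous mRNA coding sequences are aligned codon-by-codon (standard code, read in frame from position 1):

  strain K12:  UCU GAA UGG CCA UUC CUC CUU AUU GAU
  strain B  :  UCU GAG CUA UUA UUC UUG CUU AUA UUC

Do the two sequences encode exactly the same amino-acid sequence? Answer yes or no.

no

Codon 1: UCU Ser / UCU Ser — identical.
Codon 2: GAA Glu / GAG Glu — synonymous.
Codon 3: UGG Trp / CUA Leu — nonsynonymous.
Codon 4: CCA Pro / UUA Leu — nonsynonymous.
Codon 5: UUC Phe / UUC Phe — identical.
Codon 6: CUC Leu / UUG Leu — synonymous.
Codon 7: CUU Leu / CUU Leu — identical.
Codon 8: AUU Ile / AUA Ile — synonymous.
Codon 9: GAU Asp / UUC Phe — nonsynonymous.
Nonsynonymous differences: 3 → different protein.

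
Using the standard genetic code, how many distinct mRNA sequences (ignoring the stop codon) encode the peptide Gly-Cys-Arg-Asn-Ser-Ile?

1728

Gly: 4 codons.
Cys: 2 codons.
Arg: 6 codons.
Asn: 2 codons.
Ser: 6 codons.
Ile: 3 codons.
4 × 2 × 6 × 2 × 6 × 3 = 1728.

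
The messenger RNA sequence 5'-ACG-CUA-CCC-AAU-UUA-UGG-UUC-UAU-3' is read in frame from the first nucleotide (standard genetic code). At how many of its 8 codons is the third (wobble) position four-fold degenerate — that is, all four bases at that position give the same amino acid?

3

Codon 1 ACG (Thr): third position 4-fold.
Codon 2 CUA (Leu): third position 4-fold.
Codon 3 CCC (Pro): third position 4-fold.
Codon 4 AAU (Asn): third position 2-fold.
Codon 5 UUA (Leu): third position 2-fold.
Codon 6 UGG (Trp): third position 1-fold.
Codon 7 UUC (Phe): third position 2-fold.
Codon 8 UAU (Tyr): third position 2-fold.
Four-fold degenerate third positions: 3.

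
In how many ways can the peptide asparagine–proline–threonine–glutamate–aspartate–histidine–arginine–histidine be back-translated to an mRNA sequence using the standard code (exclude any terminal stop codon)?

Asn: 2 codons.
Pro: 4 codons.
Thr: 4 codons.
Glu: 2 codons.
Asp: 2 codons.
His: 2 codons.
Arg: 6 codons.
His: 2 codons.
2 × 4 × 4 × 2 × 2 × 2 × 6 × 2 = 3072.

3072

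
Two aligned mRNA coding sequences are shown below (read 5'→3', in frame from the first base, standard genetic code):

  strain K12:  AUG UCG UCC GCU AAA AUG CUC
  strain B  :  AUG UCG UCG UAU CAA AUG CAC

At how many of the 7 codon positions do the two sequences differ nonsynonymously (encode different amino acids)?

3

Codon 1: AUG Met / AUG Met — identical.
Codon 2: UCG Ser / UCG Ser — identical.
Codon 3: UCC Ser / UCG Ser — synonymous.
Codon 4: GCU Ala / UAU Tyr — nonsynonymous.
Codon 5: AAA Lys / CAA Gln — nonsynonymous.
Codon 6: AUG Met / AUG Met — identical.
Codon 7: CUC Leu / CAC His — nonsynonymous.
Nonsynonymous differences: 3.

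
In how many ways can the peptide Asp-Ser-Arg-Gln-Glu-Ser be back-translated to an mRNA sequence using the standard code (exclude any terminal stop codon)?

1728

Asp: 2 codons.
Ser: 6 codons.
Arg: 6 codons.
Gln: 2 codons.
Glu: 2 codons.
Ser: 6 codons.
2 × 6 × 6 × 2 × 2 × 6 = 1728.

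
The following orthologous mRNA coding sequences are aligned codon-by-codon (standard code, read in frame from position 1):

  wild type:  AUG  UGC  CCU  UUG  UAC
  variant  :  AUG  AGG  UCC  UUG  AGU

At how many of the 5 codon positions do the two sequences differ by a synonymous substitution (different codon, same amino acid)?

0

Codon 1: AUG Met / AUG Met — identical.
Codon 2: UGC Cys / AGG Arg — nonsynonymous.
Codon 3: CCU Pro / UCC Ser — nonsynonymous.
Codon 4: UUG Leu / UUG Leu — identical.
Codon 5: UAC Tyr / AGU Ser — nonsynonymous.
Synonymous differences: 0.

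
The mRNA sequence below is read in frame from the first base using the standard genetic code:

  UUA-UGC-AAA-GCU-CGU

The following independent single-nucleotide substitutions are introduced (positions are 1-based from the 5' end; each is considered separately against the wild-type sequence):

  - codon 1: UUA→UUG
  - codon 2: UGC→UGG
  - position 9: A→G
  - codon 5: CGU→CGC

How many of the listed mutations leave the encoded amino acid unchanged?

3

Codon 1: UUA (Leu) → UUG (Leu) — synonymous.
Codon 2: UGC (Cys) → UGG (Trp) — missense.
Codon 3: AAA (Lys) → AAG (Lys) — synonymous.
Codon 5: CGU (Arg) → CGC (Arg) — synonymous.
Synonymous: 3 of 4.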